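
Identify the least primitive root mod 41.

6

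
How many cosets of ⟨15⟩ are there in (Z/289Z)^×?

By Lagrange's theorem, ord_289(15) divides φ(289) = φ(17^2) = 17·(17−1) = 272 = 2^4 · 17.
Divisors of 272: 1, 2, 4, 8, 16, 17, 34, 68, 136, 272.
Evaluate successive powers at the divisors of 272:
15^1 ≡ 15
15^2 ≡ 225
15^4 ≡ 50
15^8 ≡ 188
15^16 ≡ 86
15^17 ≡ 134
15^34 ≡ 38
15^68 ≡ 288
15^136 ≡ 1
The order of 15 is 136, so the subgroup it generates has 136 elements.
[(Z/289Z)^× : ⟨15⟩] = 272/136 = 2.

2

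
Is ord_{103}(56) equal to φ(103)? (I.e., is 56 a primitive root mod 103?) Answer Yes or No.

No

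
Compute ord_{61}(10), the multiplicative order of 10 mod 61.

60

The order of 10 must divide φ(61) = 61 − 1 = 60 = 2^2 · 3 · 5.
Divisors of 60: 1, 2, 3, 4, 5, 6, 10, 12, 15, 20, 30, 60.
Check 10^d mod 61 for each divisor in increasing order:
10^1 ≡ 10 (mod 61)
10^2 ≡ 39 (mod 61)
10^3 ≡ 24 (mod 61)
10^4 ≡ 57 (mod 61)
10^5 ≡ 21 (mod 61)
10^6 ≡ 27 (mod 61)
10^10 ≡ 14 (mod 61)
10^12 ≡ 58 (mod 61)
10^15 ≡ 50 (mod 61)
10^20 ≡ 13 (mod 61)
10^30 ≡ 60 (mod 61)
10^60 ≡ 1 (mod 61) ✓
Hence ord(10) = 60.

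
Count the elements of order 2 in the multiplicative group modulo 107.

1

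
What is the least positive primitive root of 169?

2

φ(169) = φ(13^2) = 13·(13−1) = 156 = 2^2 · 3 · 13.
Test candidates g = 2, 3, … against the prime factors q ∈ {2, 3, 13} of φ(169): g is a generator iff g^(156/q) ≢ 1 for every such q.
g = 2: 2^78 ≡ 168; 2^52 ≡ 146; 2^12 ≡ 40 — none is 1, so 2 is a primitive root.
Hence the least primitive root of 169 is 2.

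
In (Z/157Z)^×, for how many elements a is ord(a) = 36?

0

φ(157) = 157 − 1 = 156 = 2^2 · 3 · 13.
In a cyclic group of order 156, there are φ(d) elements of order d for each divisor d of 156, and zero for non-divisors.
Since 36 ∤ 156, the count is 0.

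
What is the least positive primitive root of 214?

5

φ(214) = φ(2)·φ(107) = 1·106 = 106 = 2 · 53.
g is a primitive root iff g^(106/q) ≢ 1 (mod 214) for each prime q ∈ {2, 53}.
g = 2: gcd(2, 214) = 2 > 1, not a unit — skip.
g = 3: 3^53 ≡ 1 — hits 1, so not a primitive root.
g = 4: gcd(4, 214) = 2 > 1, not a unit — skip.
g = 5: 5^53 ≡ 213; 5^2 ≡ 25 — none is 1, so 5 is a primitive root.
Hence the least primitive root of 214 is 5.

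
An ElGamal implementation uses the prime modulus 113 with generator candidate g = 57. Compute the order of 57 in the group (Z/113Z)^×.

The order of 57 must divide φ(113) = 113 − 1 = 112 = 2^4 · 7.
Divisors of 112: 1, 2, 4, 7, 8, 14, 16, 28, 56, 112.
Check 57^d mod 113 for each divisor in increasing order:
57^1 ≡ 57 (mod 113)
57^2 ≡ 85 (mod 113)
57^4 ≡ 106 (mod 113)
57^7 ≡ 98 (mod 113)
57^8 ≡ 49 (mod 113)
57^14 ≡ 112 (mod 113)
57^16 ≡ 28 (mod 113)
57^28 ≡ 1 (mod 113) ✓
Hence ord(57) = 28.

28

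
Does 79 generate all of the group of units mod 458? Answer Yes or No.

Yes

φ(458) = φ(2)·φ(229) = 1·228 = 228 = 2^2 · 3 · 19.
It suffices to check that the order of 79 is not a proper divisor of 228: compute 79^(228/q) for q ∈ {2, 3, 19}.
79^114 ≡ 457 (mod 458)  [q = 2: ≢ 1 ✓]
79^76 ≡ 323 (mod 458)  [q = 3: ≢ 1 ✓]
79^12 ≡ 245 (mod 458)  [q = 19: ≢ 1 ✓]
None equal 1, so ord_458(79) = 228: 79 is a primitive root.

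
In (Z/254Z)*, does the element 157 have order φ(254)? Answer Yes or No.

φ(254) = φ(2)·φ(127) = 1·126 = 126 = 2 · 3^2 · 7.
Test 157^(126/q) mod 254 for each prime factor q of 126:
157^63 ≡ 1 (mod 254)  [q = 2: ≡ 1 ✗]
157^42 ≡ 107 (mod 254)  [q = 3: ≢ 1 ✓]
157^18 ≡ 159 (mod 254)  [q = 7: ≢ 1 ✓]
The check at q = 2 fails, so 157 generates a proper subgroup.

No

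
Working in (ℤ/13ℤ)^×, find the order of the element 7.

12

Since 7 ∈ (Z/13Z)^×, its order divides φ(13) = 13 − 1 = 12 = 2^2 · 3.
Divisors of 12: 1, 2, 3, 4, 6, 12.
Check 7^d mod 13 for each divisor in increasing order:
7^1 ≡ 7 (mod 13)
7^2 ≡ 10 (mod 13)
7^3 ≡ 5 (mod 13)
7^4 ≡ 9 (mod 13)
7^6 ≡ 12 (mod 13)
7^12 ≡ 1 (mod 13) ✓
Therefore the multiplicative order of 7 modulo 13 is 12.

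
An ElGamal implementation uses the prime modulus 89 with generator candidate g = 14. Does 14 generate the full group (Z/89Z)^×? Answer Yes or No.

Yes

φ(89) = 89 − 1 = 88 = 2^3 · 11.
It suffices to check that the order of 14 is not a proper divisor of 88: compute 14^(88/q) for q ∈ {2, 11}.
14^44 ≡ 88 (mod 89)  [q = 2: ≢ 1 ✓]
14^8 ≡ 45 (mod 89)  [q = 11: ≢ 1 ✓]
Every test exponent gives a nontrivial residue, hence 14 generates the full group.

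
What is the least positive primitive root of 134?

7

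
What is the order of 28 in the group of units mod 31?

15

ord(28) | φ(31) = 31 − 1 = 30 = 2 · 3 · 5.
Divisors of 30: 1, 2, 3, 5, 6, 10, 15, 30.
Check 28^d mod 31 for each divisor in increasing order:
28^1 ≡ 28 (mod 31)
28^2 ≡ 9 (mod 31)
28^3 ≡ 4 (mod 31)
28^5 ≡ 5 (mod 31)
28^6 ≡ 16 (mod 31)
28^10 ≡ 25 (mod 31)
28^15 ≡ 1 (mod 31) ✓
Hence ord(28) = 15.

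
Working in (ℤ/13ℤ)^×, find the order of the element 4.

6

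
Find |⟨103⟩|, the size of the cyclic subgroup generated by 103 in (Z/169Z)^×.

26

ord(103) | φ(169) = φ(13^2) = 13·(13−1) = 156 = 2^2 · 3 · 13.
Divisors of 156: 1, 2, 3, 4, 6, 12, 13, 26, 39, 52, 78, 156.
Compute 103^d (mod 169) for the divisors d until we hit 1:
103^1 ≡ 103 (mod 169)
103^2 ≡ 131 (mod 169)
103^3 ≡ 142 (mod 169)
103^4 ≡ 92 (mod 169)
103^6 ≡ 53 (mod 169)
103^12 ≡ 105 (mod 169)
103^13 ≡ 168 (mod 169)
103^26 ≡ 1 (mod 169) ✓
Hence ord(103) = 26.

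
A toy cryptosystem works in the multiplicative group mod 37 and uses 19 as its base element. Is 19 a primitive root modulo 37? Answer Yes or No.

Yes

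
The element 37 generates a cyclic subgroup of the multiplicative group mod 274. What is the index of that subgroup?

The order of 37 must divide φ(274) = φ(2)·φ(137) = 1·136 = 136 = 2^3 · 17.
Divisors of 136: 1, 2, 4, 8, 17, 34, 68, 136.
Test each divisor d:
37^1 ≡ 37
37^2 ≡ 273
37^4 ≡ 1
So ord_274(37) = 4, hence |⟨37⟩| = 4.
The index is φ(274) / ord(37) = 136 / 4 = 34.

34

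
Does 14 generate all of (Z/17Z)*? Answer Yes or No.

Yes

φ(17) = 17 − 1 = 16 = 2^4.
Test 14^(16/q) mod 17 for each prime factor q of 16:
14^8 ≡ 16 (mod 17)  [q = 2: ≢ 1 ✓]
All checks pass, so 14 has order 16 and is a primitive root modulo 17.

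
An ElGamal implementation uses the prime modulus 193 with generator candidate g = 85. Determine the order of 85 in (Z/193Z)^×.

By Lagrange's theorem, ord_193(85) divides φ(193) = 193 − 1 = 192 = 2^6 · 3.
Divisors of 192: 1, 2, 3, 4, 6, 8, 12, 16, 24, 32, 48, 64, 96, 192.
Evaluate successive powers at the divisors of 192:
85^1 ≡ 85
85^2 ≡ 84
85^3 ≡ 192
85^4 ≡ 108
85^6 ≡ 1
So ord_193(85) = 6.

6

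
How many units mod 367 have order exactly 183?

120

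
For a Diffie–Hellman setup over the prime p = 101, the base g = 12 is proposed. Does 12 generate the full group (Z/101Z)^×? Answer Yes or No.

Yes

φ(101) = 101 − 1 = 100 = 2^2 · 5^2.
It suffices to check that the order of 12 is not a proper divisor of 100: compute 12^(100/q) for q ∈ {2, 5}.
12^50 ≡ 100 (mod 101)  [q = 2: ≢ 1 ✓]
12^20 ≡ 95 (mod 101)  [q = 5: ≢ 1 ✓]
Every test exponent gives a nontrivial residue, hence 12 generates the full group.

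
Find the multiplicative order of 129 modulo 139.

23

ord(129) | φ(139) = 139 − 1 = 138 = 2 · 3 · 23.
Divisors of 138: 1, 2, 3, 6, 23, 46, 69, 138.
Evaluate successive powers at the divisors of 138:
129^1 ≡ 129
129^2 ≡ 100
129^3 ≡ 112
129^6 ≡ 34
129^23 ≡ 1
So ord_139(129) = 23.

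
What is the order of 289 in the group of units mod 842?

105

ord(289) | φ(842) = φ(2)·φ(421) = 1·420 = 420 = 2^2 · 3 · 5 · 7.
Divisors of 420: 1, 2, 3, 4, 5, 6, 7, 10, 12, 14, 15, 20, 21, 28, 30, 35, 42, 60, 70, 84, 105, 140, 210, 420.
Test each divisor d:
289^1 ≡ 289
289^2 ≡ 163
289^3 ≡ 797
289^4 ≡ 467
289^5 ≡ 243
289^6 ≡ 341
289^7 ≡ 35
289^10 ≡ 109
289^12 ≡ 85
289^14 ≡ 383
289^15 ≡ 385
289^20 ≡ 93
289^21 ≡ 775
289^28 ≡ 181
289^30 ≡ 33
289^35 ≡ 441
289^42 ≡ 279
289^60 ≡ 247
289^70 ≡ 821
289^84 ≡ 377
289^105 ≡ 1
The smallest such exponent is 105, so the order of 289 is 105.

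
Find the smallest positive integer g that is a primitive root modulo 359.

φ(359) = 359 − 1 = 358 = 2 · 179.
Test candidates g = 2, 3, … against the prime factors q ∈ {2, 179} of φ(359): g is a generator iff g^(358/q) ≢ 1 for every such q.
g = 2: 2^179 ≡ 1 — hits 1, so not a primitive root.
g = 3: 3^179 ≡ 1 — hits 1, so not a primitive root.
g = 4: 4^179 ≡ 1 — hits 1, so not a primitive root.
g = 5: 5^179 ≡ 1 — hits 1, so not a primitive root.
g = 6: 6^179 ≡ 1 — hits 1, so not a primitive root.
g = 7: 7^179 ≡ 358; 7^2 ≡ 49 — none is 1, so 7 is a primitive root.
The smallest primitive root modulo 359 is 7.

7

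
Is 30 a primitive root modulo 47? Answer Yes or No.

Yes

φ(47) = 47 − 1 = 46 = 2 · 23.
30 is a primitive root mod 47 iff 30^(φ(47)/q) ≢ 1 for every prime q | φ(47), i.e. q ∈ {2, 23}.
30^23 ≡ 46 (mod 47)  [q = 2: ≢ 1 ✓]
30^2 ≡ 7 (mod 47)  [q = 23: ≢ 1 ✓]
All checks pass, so 30 has order 46 and is a primitive root modulo 47.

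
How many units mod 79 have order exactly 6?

φ(79) = 79 − 1 = 78 = 2 · 3 · 13.
(Z/79Z)^× is cyclic (|G| = 78); a cyclic group of order m has exactly φ(d) elements of each order d | m, and none otherwise.
6 = 2 · 3 divides 78, and φ(6) = 2.

2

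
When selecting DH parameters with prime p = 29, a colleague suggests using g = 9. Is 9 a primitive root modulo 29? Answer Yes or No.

φ(29) = 29 − 1 = 28 = 2^2 · 7.
Test 9^(28/q) mod 29 for each prime factor q of 28:
9^14 ≡ 1 (mod 29)  [q = 2: ≡ 1 ✗]
9^4 ≡ 7 (mod 29)  [q = 7: ≢ 1 ✓]
Since 9^14 ≡ 1, the order of 9 divides 14 < 28, so 9 is not a primitive root.

No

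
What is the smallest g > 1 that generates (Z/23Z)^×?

5

φ(23) = 23 − 1 = 22 = 2 · 11.
g is a primitive root iff g^(22/q) ≢ 1 (mod 23) for each prime q ∈ {2, 11}.
g = 2: 2^11 ≡ 1 — hits 1, so not a primitive root.
g = 3: 3^11 ≡ 1 — hits 1, so not a primitive root.
g = 4: 4^11 ≡ 1 — hits 1, so not a primitive root.
g = 5: 5^11 ≡ 22; 5^2 ≡ 2 — none is 1, so 5 is a primitive root.
Hence the least primitive root of 23 is 5.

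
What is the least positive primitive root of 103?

5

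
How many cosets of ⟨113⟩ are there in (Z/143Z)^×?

8

Since 113 ∈ (Z/143Z)^×, its order divides φ(143) = φ(11·13) = (11−1)·(13−1) = 10·12 = 120 = 2^3 · 3 · 5.
Divisors of 120: 1, 2, 3, 4, 5, 6, 8, 10, 12, 15, 20, 24, 30, 40, 60, 120.
Compute 113^d (mod 143) for the divisors d until we hit 1:
113^1 ≡ 113
113^2 ≡ 42
113^3 ≡ 27
113^4 ≡ 48
113^5 ≡ 133
113^6 ≡ 14
113^8 ≡ 16
113^10 ≡ 100
113^12 ≡ 53
113^15 ≡ 1
So ord_143(113) = 15, hence |⟨113⟩| = 15.
[(Z/143Z)^× : ⟨113⟩] = 120/15 = 8.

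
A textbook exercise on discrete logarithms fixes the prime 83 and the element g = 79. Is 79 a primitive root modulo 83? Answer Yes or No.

Yes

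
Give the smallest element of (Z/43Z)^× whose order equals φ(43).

3

φ(43) = 43 − 1 = 42 = 2 · 3 · 7.
g is a primitive root iff g^(42/q) ≢ 1 (mod 43) for each prime q ∈ {2, 3, 7}.
g = 2: 2^21 ≡ 42; 2^14 ≡ 1 — hits 1, so not a primitive root.
g = 3: 3^21 ≡ 42; 3^14 ≡ 36; 3^6 ≡ 41 — none is 1, so 3 is a primitive root.
So 3 is the smallest generator of (Z/43Z)^×.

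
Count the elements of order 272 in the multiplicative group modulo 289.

128

φ(289) = φ(17^2) = 17·(17−1) = 272 = 2^4 · 17.
(Z/289Z)^× is cyclic (|G| = 272); a cyclic group of order m has exactly φ(d) elements of each order d | m, and none otherwise.
272 = 2^4 · 17 divides 272, and φ(272) = 128.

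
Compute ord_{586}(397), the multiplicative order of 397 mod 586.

By Lagrange's theorem, ord_586(397) divides φ(586) = φ(2)·φ(293) = 1·292 = 292 = 2^2 · 73.
Divisors of 292: 1, 2, 4, 73, 146, 292.
Compute 397^d (mod 586) for the divisors d until we hit 1:
397^1 ≡ 397 (mod 586)
397^2 ≡ 561 (mod 586)
397^4 ≡ 39 (mod 586)
397^73 ≡ 585 (mod 586)
397^146 ≡ 1 (mod 586) ✓
Hence ord(397) = 146.

146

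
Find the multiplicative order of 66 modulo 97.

By Lagrange's theorem, ord_97(66) divides φ(97) = 97 − 1 = 96 = 2^5 · 3.
Divisors of 96: 1, 2, 3, 4, 6, 8, 12, 16, 24, 32, 48, 96.
Test each divisor d:
66^1 ≡ 66 (mod 97)
66^2 ≡ 88 (mod 97)
66^3 ≡ 85 (mod 97)
66^4 ≡ 81 (mod 97)
66^6 ≡ 47 (mod 97)
66^8 ≡ 62 (mod 97)
66^12 ≡ 75 (mod 97)
66^16 ≡ 61 (mod 97)
66^24 ≡ 96 (mod 97)
66^32 ≡ 35 (mod 97)
66^48 ≡ 1 (mod 97) ✓
Therefore the multiplicative order of 66 modulo 97 is 48.

48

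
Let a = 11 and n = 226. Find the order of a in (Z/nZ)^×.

56

Since 11 ∈ (Z/226Z)^×, its order divides φ(226) = φ(2)·φ(113) = 1·112 = 112 = 2^4 · 7.
Divisors of 112: 1, 2, 4, 7, 8, 14, 16, 28, 56, 112.
Compute 11^d (mod 226) for the divisors d until we hit 1:
11^1 ≡ 11 (mod 226)
11^2 ≡ 121 (mod 226)
11^4 ≡ 177 (mod 226)
11^7 ≡ 95 (mod 226)
11^8 ≡ 141 (mod 226)
11^14 ≡ 211 (mod 226)
11^16 ≡ 219 (mod 226)
11^28 ≡ 225 (mod 226)
11^56 ≡ 1 (mod 226) ✓
The smallest such exponent is 56, so the order of 11 is 56.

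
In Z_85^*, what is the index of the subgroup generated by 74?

4

Since 74 ∈ (Z/85Z)^×, its order divides φ(85) = φ(5·17) = (5−1)·(17−1) = 4·16 = 64 = 2^6.
Divisors of 64: 1, 2, 4, 8, 16, 32, 64.
Test each divisor d:
74^1 ≡ 74 (mod 85)
74^2 ≡ 36 (mod 85)
74^4 ≡ 21 (mod 85)
74^8 ≡ 16 (mod 85)
74^16 ≡ 1 (mod 85) ✓
The order of 74 is 16, so the subgroup it generates has 16 elements.
Index = |(Z/85Z)^×| / |⟨74⟩| = 64 / 16 = 4.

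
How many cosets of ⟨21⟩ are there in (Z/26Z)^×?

3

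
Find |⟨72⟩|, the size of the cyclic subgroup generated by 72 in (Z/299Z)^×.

132

By Lagrange's theorem, ord_299(72) divides φ(299) = φ(13·23) = (13−1)·(23−1) = 12·22 = 264 = 2^3 · 3 · 11.
Divisors of 264: 1, 2, 3, 4, 6, 8, 11, 12, 22, 24, 33, 44, 66, 88, 132, 264.
Evaluate successive powers at the divisors of 264:
72^1 ≡ 72
72^2 ≡ 101
72^3 ≡ 96
72^4 ≡ 35
72^6 ≡ 246
72^8 ≡ 29
72^11 ≡ 93
72^12 ≡ 118
72^22 ≡ 277
72^24 ≡ 170
72^33 ≡ 47
72^44 ≡ 185
72^66 ≡ 116
72^88 ≡ 139
72^132 ≡ 1
The smallest such exponent is 132, so the order of 72 is 132.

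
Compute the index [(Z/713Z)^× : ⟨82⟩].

4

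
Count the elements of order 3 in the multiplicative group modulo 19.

2

φ(19) = 19 − 1 = 18 = 2 · 3^2.
In a cyclic group of order 18, there are φ(d) elements of order d for each divisor d of 18, and zero for non-divisors.
3 | 18, and φ(3) = 3 − 1 = 2.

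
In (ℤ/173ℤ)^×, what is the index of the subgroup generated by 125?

The order of 125 must divide φ(173) = 173 − 1 = 172 = 2^2 · 43.
Divisors of 172: 1, 2, 4, 43, 86, 172.
Evaluate successive powers at the divisors of 172:
125^1 ≡ 125 (mod 173)
125^2 ≡ 55 (mod 173)
125^4 ≡ 84 (mod 173)
125^43 ≡ 80 (mod 173)
125^86 ≡ 172 (mod 173)
125^172 ≡ 1 (mod 173) ✓
Thus |⟨125⟩| = ord(125) = 172.
[(Z/173Z)^× : ⟨125⟩] = 172/172 = 1.

1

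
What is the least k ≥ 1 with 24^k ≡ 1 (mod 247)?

ord(24) | φ(247) = φ(13·19) = (13−1)·(19−1) = 12·18 = 216 = 2^3 · 3^3.
Divisors of 216: 1, 2, 3, 4, 6, 8, 9, 12, 18, 24, 27, 36, 54, 72, 108, 216.
Evaluate successive powers at the divisors of 216:
24^1 ≡ 24
24^2 ≡ 82
24^3 ≡ 239
24^4 ≡ 55
24^6 ≡ 64
24^8 ≡ 61
24^9 ≡ 229
24^12 ≡ 144
24^18 ≡ 77
24^24 ≡ 235
24^27 ≡ 96
24^36 ≡ 1
The smallest such exponent is 36, so the order of 24 is 36.

36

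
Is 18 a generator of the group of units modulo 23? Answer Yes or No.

φ(23) = 23 − 1 = 22 = 2 · 11.
18 is a primitive root mod 23 iff 18^(φ(23)/q) ≢ 1 for every prime q | φ(23), i.e. q ∈ {2, 11}.
18^11 ≡ 1 (mod 23)  [q = 2: ≡ 1 ✗]
18^2 ≡ 2 (mod 23)  [q = 11: ≢ 1 ✓]
The check at q = 2 fails, so 18 generates a proper subgroup.

No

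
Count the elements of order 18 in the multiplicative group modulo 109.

6

φ(109) = 109 − 1 = 108 = 2^2 · 3^3.
In a cyclic group of order 108, there are φ(d) elements of order d for each divisor d of 108, and zero for non-divisors.
18 = 2 · 3^2 divides 108, and φ(18) = 6.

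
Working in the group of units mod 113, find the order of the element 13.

The order of 13 must divide φ(113) = 113 − 1 = 112 = 2^4 · 7.
Divisors of 112: 1, 2, 4, 7, 8, 14, 16, 28, 56, 112.
Check 13^d mod 113 for each divisor in increasing order:
13^1 ≡ 13 (mod 113)
13^2 ≡ 56 (mod 113)
13^4 ≡ 85 (mod 113)
13^7 ≡ 69 (mod 113)
13^8 ≡ 106 (mod 113)
13^14 ≡ 15 (mod 113)
13^16 ≡ 49 (mod 113)
13^28 ≡ 112 (mod 113)
13^56 ≡ 1 (mod 113) ✓
Hence ord(13) = 56.

56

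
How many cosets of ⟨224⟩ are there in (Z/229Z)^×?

4

Since 224 ∈ (Z/229Z)^×, its order divides φ(229) = 229 − 1 = 228 = 2^2 · 3 · 19.
Divisors of 228: 1, 2, 3, 4, 6, 12, 19, 38, 57, 76, 114, 228.
Check 224^d mod 229 for each divisor in increasing order:
224^1 ≡ 224 (mod 229)
224^2 ≡ 25 (mod 229)
224^3 ≡ 104 (mod 229)
224^4 ≡ 167 (mod 229)
224^6 ≡ 53 (mod 229)
224^12 ≡ 61 (mod 229)
224^19 ≡ 94 (mod 229)
224^38 ≡ 134 (mod 229)
224^57 ≡ 1 (mod 229) ✓
The order of 224 is 57, so the subgroup it generates has 57 elements.
The index is φ(229) / ord(224) = 228 / 57 = 4.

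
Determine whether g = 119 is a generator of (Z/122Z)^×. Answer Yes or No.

φ(122) = φ(2)·φ(61) = 1·60 = 60 = 2^2 · 3 · 5.
Test 119^(60/q) mod 122 for each prime factor q of 60:
119^30 ≡ 1 (mod 122)  [q = 2: ≡ 1 ✗]
119^20 ≡ 1 (mod 122)  [q = 3: ≡ 1 ✗]
119^12 ≡ 9 (mod 122)  [q = 5: ≢ 1 ✓]
The check at q = 2 fails, so 119 generates a proper subgroup.

No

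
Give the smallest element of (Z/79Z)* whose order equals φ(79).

3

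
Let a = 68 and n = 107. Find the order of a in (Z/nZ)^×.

106

ord(68) | φ(107) = 107 − 1 = 106 = 2 · 53.
Divisors of 106: 1, 2, 53, 106.
Evaluate successive powers at the divisors of 106:
68^1 ≡ 68 (mod 107)
68^2 ≡ 23 (mod 107)
68^53 ≡ 106 (mod 107)
68^106 ≡ 1 (mod 107) ✓
Hence ord(68) = 106.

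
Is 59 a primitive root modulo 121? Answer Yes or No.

No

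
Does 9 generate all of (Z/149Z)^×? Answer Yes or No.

φ(149) = 149 − 1 = 148 = 2^2 · 37.
It suffices to check that the order of 9 is not a proper divisor of 148: compute 9^(148/q) for q ∈ {2, 37}.
9^74 ≡ 1 (mod 149)  [q = 2: ≡ 1 ✗]
9^4 ≡ 5 (mod 149)  [q = 37: ≢ 1 ✓]
Since 9^74 ≡ 1, the order of 9 divides 74 < 148, so 9 is not a primitive root.

No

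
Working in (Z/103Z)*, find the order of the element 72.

Since 72 ∈ (Z/103Z)^×, its order divides φ(103) = 103 − 1 = 102 = 2 · 3 · 17.
Divisors of 102: 1, 2, 3, 6, 17, 34, 51, 102.
Evaluate successive powers at the divisors of 102:
72^1 ≡ 72
72^2 ≡ 34
72^3 ≡ 79
72^6 ≡ 61
72^17 ≡ 1
The smallest such exponent is 17, so the order of 72 is 17.

17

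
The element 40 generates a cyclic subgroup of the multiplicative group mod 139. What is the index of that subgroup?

1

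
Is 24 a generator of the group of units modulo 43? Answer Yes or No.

No

φ(43) = 43 − 1 = 42 = 2 · 3 · 7.
24 is a primitive root mod 43 iff 24^(φ(43)/q) ≢ 1 for every prime q | φ(43), i.e. q ∈ {2, 3, 7}.
24^21 ≡ 1 (mod 43)  [q = 2: ≡ 1 ✗]
24^14 ≡ 36 (mod 43)  [q = 3: ≢ 1 ✓]
24^6 ≡ 11 (mod 43)  [q = 7: ≢ 1 ✓]
The check at q = 2 fails, so 24 generates a proper subgroup.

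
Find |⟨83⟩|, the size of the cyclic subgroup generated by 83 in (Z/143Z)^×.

20

Since 83 ∈ (Z/143Z)^×, its order divides φ(143) = φ(11·13) = (11−1)·(13−1) = 10·12 = 120 = 2^3 · 3 · 5.
Divisors of 120: 1, 2, 3, 4, 5, 6, 8, 10, 12, 15, 20, 24, 30, 40, 60, 120.
Check 83^d mod 143 for each divisor in increasing order:
83^1 ≡ 83 (mod 143)
83^2 ≡ 25 (mod 143)
83^3 ≡ 73 (mod 143)
83^4 ≡ 53 (mod 143)
83^5 ≡ 109 (mod 143)
83^6 ≡ 38 (mod 143)
83^8 ≡ 92 (mod 143)
83^10 ≡ 12 (mod 143)
83^12 ≡ 14 (mod 143)
83^15 ≡ 21 (mod 143)
83^20 ≡ 1 (mod 143) ✓
The smallest such exponent is 20, so the order of 83 is 20.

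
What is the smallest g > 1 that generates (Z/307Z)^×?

5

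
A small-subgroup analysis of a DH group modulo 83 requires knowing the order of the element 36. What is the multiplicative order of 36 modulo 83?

Since 36 ∈ (Z/83Z)^×, its order divides φ(83) = 83 − 1 = 82 = 2 · 41.
Divisors of 82: 1, 2, 41, 82.
Test each divisor d:
36^1 ≡ 36
36^2 ≡ 51
36^41 ≡ 1
So ord_83(36) = 41.

41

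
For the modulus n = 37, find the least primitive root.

2

φ(37) = 37 − 1 = 36 = 2^2 · 3^2.
Test candidates g = 2, 3, … against the prime factors q ∈ {2, 3} of φ(37): g is a generator iff g^(36/q) ≢ 1 for every such q.
g = 2: 2^18 ≡ 36; 2^12 ≡ 26 — none is 1, so 2 is a primitive root.
So 2 is the smallest generator of (Z/37Z)^×.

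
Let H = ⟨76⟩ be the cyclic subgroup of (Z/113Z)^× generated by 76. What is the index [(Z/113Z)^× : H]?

1

By Lagrange's theorem, ord_113(76) divides φ(113) = 113 − 1 = 112 = 2^4 · 7.
Divisors of 112: 1, 2, 4, 7, 8, 14, 16, 28, 56, 112.
Check 76^d mod 113 for each divisor in increasing order:
76^1 ≡ 76 (mod 113)
76^2 ≡ 13 (mod 113)
76^4 ≡ 56 (mod 113)
76^7 ≡ 71 (mod 113)
76^8 ≡ 85 (mod 113)
76^14 ≡ 69 (mod 113)
76^16 ≡ 106 (mod 113)
76^28 ≡ 15 (mod 113)
76^56 ≡ 112 (mod 113)
76^112 ≡ 1 (mod 113) ✓
So ord_113(76) = 112, hence |⟨76⟩| = 112.
[(Z/113Z)^× : ⟨76⟩] = 112/112 = 1.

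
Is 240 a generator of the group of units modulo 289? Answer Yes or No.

φ(289) = φ(17^2) = 17·(17−1) = 272 = 2^4 · 17.
An element g generates (Z/289Z)^× iff g^(272/q) ≢ 1 (mod 289) for each prime q ∈ {2, 17}.
240^136 ≡ 1 (mod 289)  [q = 2: ≡ 1 ✗]
240^16 ≡ 103 (mod 289)  [q = 17: ≢ 1 ✓]
The check at q = 2 fails, so 240 generates a proper subgroup.

No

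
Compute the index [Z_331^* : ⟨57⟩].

15

Since 57 ∈ (Z/331Z)^×, its order divides φ(331) = 331 − 1 = 330 = 2 · 3 · 5 · 11.
Divisors of 330: 1, 2, 3, 5, 6, 10, 11, 15, 22, 30, 33, 55, 66, 110, 165, 330.
Check 57^d mod 331 for each divisor in increasing order:
57^1 ≡ 57
57^2 ≡ 270
57^3 ≡ 164
57^5 ≡ 257
57^6 ≡ 85
57^10 ≡ 180
57^11 ≡ 330
57^15 ≡ 251
57^22 ≡ 1
Thus |⟨57⟩| = ord(57) = 22.
Index = |(Z/331Z)^×| / |⟨57⟩| = 330 / 22 = 15.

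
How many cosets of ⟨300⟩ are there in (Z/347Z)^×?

2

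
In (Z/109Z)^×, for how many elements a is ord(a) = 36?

12

φ(109) = 109 − 1 = 108 = 2^2 · 3^3.
Since (Z/109Z)^× is cyclic of order 108, the number of elements of order d is φ(d) when d | 108 and 0 otherwise.
36 = 2^2 · 3^2 divides 108, and φ(36) = 12.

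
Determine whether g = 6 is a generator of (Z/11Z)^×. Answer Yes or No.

φ(11) = 11 − 1 = 10 = 2 · 5.
Test 6^(10/q) mod 11 for each prime factor q of 10:
6^5 ≡ 10 (mod 11)  [q = 2: ≢ 1 ✓]
6^2 ≡ 3 (mod 11)  [q = 5: ≢ 1 ✓]
All checks pass, so 6 has order 10 and is a primitive root modulo 11.

Yes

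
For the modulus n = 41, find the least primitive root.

φ(41) = 41 − 1 = 40 = 2^3 · 5.
g is a primitive root iff g^(40/q) ≢ 1 (mod 41) for each prime q ∈ {2, 5}.
g = 2: 2^20 ≡ 1 — hits 1, so not a primitive root.
g = 3: 3^20 ≡ 40; 3^8 ≡ 1 — hits 1, so not a primitive root.
g = 4: 4^20 ≡ 1 — hits 1, so not a primitive root.
g = 5: 5^20 ≡ 1 — hits 1, so not a primitive root.
g = 6: 6^20 ≡ 40; 6^8 ≡ 10 — none is 1, so 6 is a primitive root.
The smallest primitive root modulo 41 is 6.

6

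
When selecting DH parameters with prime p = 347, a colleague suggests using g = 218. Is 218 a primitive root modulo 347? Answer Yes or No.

Yes

φ(347) = 347 − 1 = 346 = 2 · 173.
It suffices to check that the order of 218 is not a proper divisor of 346: compute 218^(346/q) for q ∈ {2, 173}.
218^173 ≡ 346 (mod 347)  [q = 2: ≢ 1 ✓]
218^2 ≡ 332 (mod 347)  [q = 173: ≢ 1 ✓]
None equal 1, so ord_347(218) = 346: 218 is a primitive root.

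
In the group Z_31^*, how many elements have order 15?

8

φ(31) = 31 − 1 = 30 = 2 · 3 · 5.
(Z/31Z)^× is cyclic (|G| = 30); a cyclic group of order m has exactly φ(d) elements of each order d | m, and none otherwise.
15 = 3 · 5 divides 30, and φ(15) = 8.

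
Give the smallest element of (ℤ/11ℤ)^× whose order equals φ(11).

2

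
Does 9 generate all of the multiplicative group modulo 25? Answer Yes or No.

No

φ(25) = φ(5^2) = 5·(5−1) = 20 = 2^2 · 5.
An element g generates (Z/25Z)^× iff g^(20/q) ≢ 1 (mod 25) for each prime q ∈ {2, 5}.
9^10 ≡ 1 (mod 25)  [q = 2: ≡ 1 ✗]
9^4 ≡ 11 (mod 25)  [q = 5: ≢ 1 ✓]
The check at q = 2 fails, so 9 generates a proper subgroup.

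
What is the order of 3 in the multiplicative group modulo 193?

16

The order of 3 must divide φ(193) = 193 − 1 = 192 = 2^6 · 3.
Divisors of 192: 1, 2, 3, 4, 6, 8, 12, 16, 24, 32, 48, 64, 96, 192.
Evaluate successive powers at the divisors of 192:
3^1 ≡ 3 (mod 193)
3^2 ≡ 9 (mod 193)
3^3 ≡ 27 (mod 193)
3^4 ≡ 81 (mod 193)
3^6 ≡ 150 (mod 193)
3^8 ≡ 192 (mod 193)
3^12 ≡ 112 (mod 193)
3^16 ≡ 1 (mod 193) ✓
So ord_193(3) = 16.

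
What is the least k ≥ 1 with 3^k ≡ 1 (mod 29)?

28

Since 3 ∈ (Z/29Z)^×, its order divides φ(29) = 29 − 1 = 28 = 2^2 · 7.
Divisors of 28: 1, 2, 4, 7, 14, 28.
Evaluate successive powers at the divisors of 28:
3^1 ≡ 3
3^2 ≡ 9
3^4 ≡ 23
3^7 ≡ 12
3^14 ≡ 28
3^28 ≡ 1
The smallest such exponent is 28, so the order of 3 is 28.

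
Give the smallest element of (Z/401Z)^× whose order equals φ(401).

3

φ(401) = 401 − 1 = 400 = 2^4 · 5^2.
g is a primitive root iff g^(400/q) ≢ 1 (mod 401) for each prime q ∈ {2, 5}.
g = 2: 2^200 ≡ 1 — hits 1, so not a primitive root.
g = 3: 3^200 ≡ 400; 3^80 ≡ 72 — none is 1, so 3 is a primitive root.
The smallest primitive root modulo 401 is 3.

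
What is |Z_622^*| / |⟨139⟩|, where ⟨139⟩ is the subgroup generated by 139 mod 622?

2

The order of 139 must divide φ(622) = φ(2)·φ(311) = 1·310 = 310 = 2 · 5 · 31.
Divisors of 310: 1, 2, 5, 10, 31, 62, 155, 310.
Compute 139^d (mod 622) for the divisors d until we hit 1:
139^1 ≡ 139 (mod 622)
139^2 ≡ 39 (mod 622)
139^5 ≡ 561 (mod 622)
139^10 ≡ 611 (mod 622)
139^31 ≡ 347 (mod 622)
139^62 ≡ 363 (mod 622)
139^155 ≡ 1 (mod 622) ✓
The order of 139 is 155, so the subgroup it generates has 155 elements.
[(Z/622Z)^× : ⟨139⟩] = 310/155 = 2.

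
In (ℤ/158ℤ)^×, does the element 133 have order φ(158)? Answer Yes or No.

φ(158) = φ(2)·φ(79) = 1·78 = 78 = 2 · 3 · 13.
It suffices to check that the order of 133 is not a proper divisor of 78: compute 133^(78/q) for q ∈ {2, 3, 13}.
133^39 ≡ 157 (mod 158)  [q = 2: ≢ 1 ✓]
133^26 ≡ 23 (mod 158)  [q = 3: ≢ 1 ✓]
133^6 ≡ 131 (mod 158)  [q = 13: ≢ 1 ✓]
None equal 1, so ord_158(133) = 78: 133 is a primitive root.

Yes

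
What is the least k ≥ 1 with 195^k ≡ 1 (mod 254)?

ord(195) | φ(254) = φ(2)·φ(127) = 1·126 = 126 = 2 · 3^2 · 7.
Divisors of 126: 1, 2, 3, 6, 7, 9, 14, 18, 21, 42, 63, 126.
Test each divisor d:
195^1 ≡ 195 (mod 254)
195^2 ≡ 179 (mod 254)
195^3 ≡ 107 (mod 254)
195^6 ≡ 19 (mod 254)
195^7 ≡ 149 (mod 254)
195^9 ≡ 1 (mod 254) ✓
So ord_254(195) = 9.

9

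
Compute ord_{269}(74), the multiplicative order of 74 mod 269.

268

The order of 74 must divide φ(269) = 269 − 1 = 268 = 2^2 · 67.
Divisors of 268: 1, 2, 4, 67, 134, 268.
Compute 74^d (mod 269) for the divisors d until we hit 1:
74^1 ≡ 74
74^2 ≡ 96
74^4 ≡ 70
74^67 ≡ 187
74^134 ≡ 268
74^268 ≡ 1
So ord_269(74) = 268.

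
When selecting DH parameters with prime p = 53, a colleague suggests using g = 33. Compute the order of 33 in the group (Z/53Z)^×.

52

The order of 33 must divide φ(53) = 53 − 1 = 52 = 2^2 · 13.
Divisors of 52: 1, 2, 4, 13, 26, 52.
Compute 33^d (mod 53) for the divisors d until we hit 1:
33^1 ≡ 33 (mod 53)
33^2 ≡ 29 (mod 53)
33^4 ≡ 46 (mod 53)
33^13 ≡ 23 (mod 53)
33^26 ≡ 52 (mod 53)
33^52 ≡ 1 (mod 53) ✓
So ord_53(33) = 52.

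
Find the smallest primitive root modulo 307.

φ(307) = 307 − 1 = 306 = 2 · 3^2 · 17.
g is a primitive root iff g^(306/q) ≢ 1 (mod 307) for each prime q ∈ {2, 3, 17}.
g = 2: 2^153 ≡ 306; 2^102 ≡ 1 — hits 1, so not a primitive root.
g = 3: 3^153 ≡ 306; 3^102 ≡ 1 — hits 1, so not a primitive root.
g = 4: 4^153 ≡ 1 — hits 1, so not a primitive root.
g = 5: 5^153 ≡ 306; 5^102 ≡ 289; 5^18 ≡ 81 — none is 1, so 5 is a primitive root.
The smallest primitive root modulo 307 is 5.

5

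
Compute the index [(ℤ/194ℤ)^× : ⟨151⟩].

4

By Lagrange's theorem, ord_194(151) divides φ(194) = φ(2)·φ(97) = 1·96 = 96 = 2^5 · 3.
Divisors of 96: 1, 2, 3, 4, 6, 8, 12, 16, 24, 32, 48, 96.
Compute 151^d (mod 194) for the divisors d until we hit 1:
151^1 ≡ 151 (mod 194)
151^2 ≡ 103 (mod 194)
151^3 ≡ 33 (mod 194)
151^4 ≡ 133 (mod 194)
151^6 ≡ 119 (mod 194)
151^8 ≡ 35 (mod 194)
151^12 ≡ 193 (mod 194)
151^16 ≡ 61 (mod 194)
151^24 ≡ 1 (mod 194) ✓
So ord_194(151) = 24, hence |⟨151⟩| = 24.
Index = |(Z/194Z)^×| / |⟨151⟩| = 96 / 24 = 4.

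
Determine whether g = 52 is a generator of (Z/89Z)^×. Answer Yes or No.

φ(89) = 89 − 1 = 88 = 2^3 · 11.
An element g generates (Z/89Z)^× iff g^(88/q) ≢ 1 (mod 89) for each prime q ∈ {2, 11}.
52^44 ≡ 88 (mod 89)  [q = 2: ≢ 1 ✓]
52^8 ≡ 1 (mod 89)  [q = 11: ≡ 1 ✗]
Since 52^8 ≡ 1, the order of 52 divides 8 < 88, so 52 is not a primitive root.

No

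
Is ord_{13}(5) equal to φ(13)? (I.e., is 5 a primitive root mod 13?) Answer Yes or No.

No

φ(13) = 13 − 1 = 12 = 2^2 · 3.
5 is a primitive root mod 13 iff 5^(φ(13)/q) ≢ 1 for every prime q | φ(13), i.e. q ∈ {2, 3}.
5^6 ≡ 12 (mod 13)  [q = 2: ≢ 1 ✓]
5^4 ≡ 1 (mod 13)  [q = 3: ≡ 1 ✗]
Since 5^4 ≡ 1, the order of 5 divides 4 < 12, so 5 is not a primitive root.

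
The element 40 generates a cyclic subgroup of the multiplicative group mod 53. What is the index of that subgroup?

Since 40 ∈ (Z/53Z)^×, its order divides φ(53) = 53 − 1 = 52 = 2^2 · 13.
Divisors of 52: 1, 2, 4, 13, 26, 52.
Test each divisor d:
40^1 ≡ 40 (mod 53)
40^2 ≡ 10 (mod 53)
40^4 ≡ 47 (mod 53)
40^13 ≡ 52 (mod 53)
40^26 ≡ 1 (mod 53) ✓
The order of 40 is 26, so the subgroup it generates has 26 elements.
[(Z/53Z)^× : ⟨40⟩] = 52/26 = 2.

2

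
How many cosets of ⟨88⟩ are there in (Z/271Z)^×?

10

By Lagrange's theorem, ord_271(88) divides φ(271) = 271 − 1 = 270 = 2 · 3^3 · 5.
Divisors of 270: 1, 2, 3, 5, 6, 9, 10, 15, 18, 27, 30, 45, 54, 90, 135, 270.
Compute 88^d (mod 271) for the divisors d until we hit 1:
88^1 ≡ 88 (mod 271)
88^2 ≡ 156 (mod 271)
88^3 ≡ 178 (mod 271)
88^5 ≡ 126 (mod 271)
88^6 ≡ 248 (mod 271)
88^9 ≡ 242 (mod 271)
88^10 ≡ 158 (mod 271)
88^15 ≡ 125 (mod 271)
88^18 ≡ 28 (mod 271)
88^27 ≡ 1 (mod 271) ✓
Thus |⟨88⟩| = ord(88) = 27.
The index is φ(271) / ord(88) = 270 / 27 = 10.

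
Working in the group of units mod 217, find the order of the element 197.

30

The order of 197 must divide φ(217) = φ(7·31) = (7−1)·(31−1) = 6·30 = 180 = 2^2 · 3^2 · 5.
Divisors of 180: 1, 2, 3, 4, 5, 6, 9, 10, 12, 15, 18, 20, 30, 36, 45, 60, 90, 180.
Evaluate successive powers at the divisors of 180:
197^1 ≡ 197 (mod 217)
197^2 ≡ 183 (mod 217)
197^3 ≡ 29 (mod 217)
197^4 ≡ 71 (mod 217)
197^5 ≡ 99 (mod 217)
197^6 ≡ 190 (mod 217)
197^9 ≡ 85 (mod 217)
197^10 ≡ 36 (mod 217)
197^12 ≡ 78 (mod 217)
197^15 ≡ 92 (mod 217)
197^18 ≡ 64 (mod 217)
197^20 ≡ 211 (mod 217)
197^30 ≡ 1 (mod 217) ✓
So ord_217(197) = 30.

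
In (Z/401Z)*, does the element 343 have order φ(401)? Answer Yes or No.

No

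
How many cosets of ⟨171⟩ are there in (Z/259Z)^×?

18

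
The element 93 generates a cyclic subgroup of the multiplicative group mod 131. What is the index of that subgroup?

1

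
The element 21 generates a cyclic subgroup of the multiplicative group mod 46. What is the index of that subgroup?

1

By Lagrange's theorem, ord_46(21) divides φ(46) = φ(2)·φ(23) = 1·22 = 22 = 2 · 11.
Divisors of 22: 1, 2, 11, 22.
Test each divisor d:
21^1 ≡ 21 (mod 46)
21^2 ≡ 27 (mod 46)
21^11 ≡ 45 (mod 46)
21^22 ≡ 1 (mod 46) ✓
So ord_46(21) = 22, hence |⟨21⟩| = 22.
[(Z/46Z)^× : ⟨21⟩] = 22/22 = 1.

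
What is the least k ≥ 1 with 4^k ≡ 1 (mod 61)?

30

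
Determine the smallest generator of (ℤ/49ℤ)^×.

3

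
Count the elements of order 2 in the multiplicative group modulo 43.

φ(43) = 43 − 1 = 42 = 2 · 3 · 7.
(Z/43Z)^× is cyclic (|G| = 42); a cyclic group of order m has exactly φ(d) elements of each order d | m, and none otherwise.
2 | 42, and φ(2) = 2 − 1 = 1.

1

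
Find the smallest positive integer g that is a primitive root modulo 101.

φ(101) = 101 − 1 = 100 = 2^2 · 5^2.
g is a primitive root iff g^(100/q) ≢ 1 (mod 101) for each prime q ∈ {2, 5}.
g = 2: 2^50 ≡ 100; 2^20 ≡ 95 — none is 1, so 2 is a primitive root.
So 2 is the smallest generator of (Z/101Z)^×.

2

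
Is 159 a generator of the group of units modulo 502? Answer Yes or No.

Yes

φ(502) = φ(2)·φ(251) = 1·250 = 250 = 2 · 5^3.
159 is a primitive root mod 502 iff 159^(φ(502)/q) ≢ 1 for every prime q | φ(502), i.e. q ∈ {2, 5}.
159^125 ≡ 501 (mod 502)  [q = 2: ≢ 1 ✓]
159^50 ≡ 149 (mod 502)  [q = 5: ≢ 1 ✓]
Every test exponent gives a nontrivial residue, hence 159 generates the full group.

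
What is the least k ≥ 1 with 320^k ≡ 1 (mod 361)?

ord(320) | φ(361) = φ(19^2) = 19·(19−1) = 342 = 2 · 3^2 · 19.
Divisors of 342: 1, 2, 3, 6, 9, 18, 19, 38, 57, 114, 171, 342.
Compute 320^d (mod 361) for the divisors d until we hit 1:
320^1 ≡ 320
320^2 ≡ 237
320^3 ≡ 30
320^6 ≡ 178
320^9 ≡ 286
320^18 ≡ 210
320^19 ≡ 54
320^38 ≡ 28
320^57 ≡ 68
320^114 ≡ 292
320^171 ≡ 1
Therefore the multiplicative order of 320 modulo 361 is 171.

171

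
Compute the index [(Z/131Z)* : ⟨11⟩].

2

The order of 11 must divide φ(131) = 131 − 1 = 130 = 2 · 5 · 13.
Divisors of 130: 1, 2, 5, 10, 13, 26, 65, 130.
Evaluate successive powers at the divisors of 130:
11^1 ≡ 11 (mod 131)
11^2 ≡ 121 (mod 131)
11^5 ≡ 52 (mod 131)
11^10 ≡ 84 (mod 131)
11^13 ≡ 61 (mod 131)
11^26 ≡ 53 (mod 131)
11^65 ≡ 1 (mod 131) ✓
Thus |⟨11⟩| = ord(11) = 65.
[(Z/131Z)^× : ⟨11⟩] = 130/65 = 2.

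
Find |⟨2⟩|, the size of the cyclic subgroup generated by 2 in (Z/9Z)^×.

ord(2) | φ(9) = φ(3^2) = 3·(3−1) = 6 = 2 · 3.
Divisors of 6: 1, 2, 3, 6.
Evaluate successive powers at the divisors of 6:
2^1 ≡ 2 (mod 9)
2^2 ≡ 4 (mod 9)
2^3 ≡ 8 (mod 9)
2^6 ≡ 1 (mod 9) ✓
So ord_9(2) = 6.

6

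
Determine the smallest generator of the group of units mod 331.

φ(331) = 331 − 1 = 330 = 2 · 3 · 5 · 11.
Test candidates g = 2, 3, … against the prime factors q ∈ {2, 3, 5, 11} of φ(331): g is a generator iff g^(330/q) ≢ 1 for every such q.
g = 2: 2^165 ≡ 330; 2^110 ≡ 299; 2^66 ≡ 64; 2^30 ≡ 1 — hits 1, so not a primitive root.
g = 3: 3^165 ≡ 330; 3^110 ≡ 299; 3^66 ≡ 64; 3^30 ≡ 270 — none is 1, so 3 is a primitive root.
Hence the least primitive root of 331 is 3.

3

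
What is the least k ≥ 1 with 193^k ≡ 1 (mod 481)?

By Lagrange's theorem, ord_481(193) divides φ(481) = φ(13·37) = (13−1)·(37−1) = 12·36 = 432 = 2^4 · 3^3.
Divisors of 432: 1, 2, 3, 4, 6, 8, 9, 12, 16, 18, 24, 27, 36, 48, 54, 72, 108, 144, 216, 432.
Evaluate successive powers at the divisors of 432:
193^1 ≡ 193
193^2 ≡ 212
193^3 ≡ 31
193^4 ≡ 211
193^6 ≡ 480
193^8 ≡ 269
193^9 ≡ 450
193^12 ≡ 1
Hence ord(193) = 12.

12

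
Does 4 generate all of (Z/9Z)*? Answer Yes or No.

φ(9) = φ(3^2) = 3·(3−1) = 6 = 2 · 3.
4 is a primitive root mod 9 iff 4^(φ(9)/q) ≢ 1 for every prime q | φ(9), i.e. q ∈ {2, 3}.
4^3 ≡ 1 (mod 9)  [q = 2: ≡ 1 ✗]
4^2 ≡ 7 (mod 9)  [q = 3: ≢ 1 ✓]
The check at q = 2 fails, so 4 generates a proper subgroup.

No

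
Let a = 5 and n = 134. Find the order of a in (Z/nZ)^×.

22

By Lagrange's theorem, ord_134(5) divides φ(134) = φ(2)·φ(67) = 1·66 = 66 = 2 · 3 · 11.
Divisors of 66: 1, 2, 3, 6, 11, 22, 33, 66.
Check 5^d mod 134 for each divisor in increasing order:
5^1 ≡ 5 (mod 134)
5^2 ≡ 25 (mod 134)
5^3 ≡ 125 (mod 134)
5^6 ≡ 81 (mod 134)
5^11 ≡ 133 (mod 134)
5^22 ≡ 1 (mod 134) ✓
Hence ord(5) = 22.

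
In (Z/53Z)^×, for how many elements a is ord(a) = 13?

φ(53) = 53 − 1 = 52 = 2^2 · 13.
(Z/53Z)^× is cyclic (|G| = 52); a cyclic group of order m has exactly φ(d) elements of each order d | m, and none otherwise.
13 | 52, and φ(13) = 13 − 1 = 12.

12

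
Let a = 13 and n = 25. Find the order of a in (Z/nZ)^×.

The order of 13 must divide φ(25) = φ(5^2) = 5·(5−1) = 20 = 2^2 · 5.
Divisors of 20: 1, 2, 4, 5, 10, 20.
Compute 13^d (mod 25) for the divisors d until we hit 1:
13^1 ≡ 13 (mod 25)
13^2 ≡ 19 (mod 25)
13^4 ≡ 11 (mod 25)
13^5 ≡ 18 (mod 25)
13^10 ≡ 24 (mod 25)
13^20 ≡ 1 (mod 25) ✓
The smallest such exponent is 20, so the order of 13 is 20.

20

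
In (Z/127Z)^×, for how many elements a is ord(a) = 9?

φ(127) = 127 − 1 = 126 = 2 · 3^2 · 7.
(Z/127Z)^× is cyclic (|G| = 126); a cyclic group of order m has exactly φ(d) elements of each order d | m, and none otherwise.
9 = 3^2 divides 126, and φ(9) = 6.

6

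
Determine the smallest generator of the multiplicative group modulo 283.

φ(283) = 283 − 1 = 282 = 2 · 3 · 47.
g is a primitive root iff g^(282/q) ≢ 1 (mod 283) for each prime q ∈ {2, 3, 47}.
g = 2: 2^141 ≡ 282; 2^94 ≡ 1 — hits 1, so not a primitive root.
g = 3: 3^141 ≡ 282; 3^94 ≡ 238; 3^6 ≡ 163 — none is 1, so 3 is a primitive root.
So 3 is the smallest generator of (Z/283Z)^×.

3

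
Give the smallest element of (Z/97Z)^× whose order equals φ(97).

φ(97) = 97 − 1 = 96 = 2^5 · 3.
Test candidates g = 2, 3, … against the prime factors q ∈ {2, 3} of φ(97): g is a generator iff g^(96/q) ≢ 1 for every such q.
g = 2: 2^48 ≡ 1 — hits 1, so not a primitive root.
g = 3: 3^48 ≡ 1 — hits 1, so not a primitive root.
g = 4: 4^48 ≡ 1 — hits 1, so not a primitive root.
g = 5: 5^48 ≡ 96; 5^32 ≡ 35 — none is 1, so 5 is a primitive root.
Hence the least primitive root of 97 is 5.

5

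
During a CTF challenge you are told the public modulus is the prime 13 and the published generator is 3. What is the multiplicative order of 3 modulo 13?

3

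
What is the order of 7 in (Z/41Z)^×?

40

ord(7) | φ(41) = 41 − 1 = 40 = 2^3 · 5.
Divisors of 40: 1, 2, 4, 5, 8, 10, 20, 40.
Test each divisor d:
7^1 ≡ 7
7^2 ≡ 8
7^4 ≡ 23
7^5 ≡ 38
7^8 ≡ 37
7^10 ≡ 9
7^20 ≡ 40
7^40 ≡ 1
Hence ord(7) = 40.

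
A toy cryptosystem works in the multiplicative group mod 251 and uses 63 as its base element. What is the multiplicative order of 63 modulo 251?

25

ord(63) | φ(251) = 251 − 1 = 250 = 2 · 5^3.
Divisors of 250: 1, 2, 5, 10, 25, 50, 125, 250.
Evaluate successive powers at the divisors of 250:
63^1 ≡ 63 (mod 251)
63^2 ≡ 204 (mod 251)
63^5 ≡ 113 (mod 251)
63^10 ≡ 219 (mod 251)
63^25 ≡ 1 (mod 251) ✓
The smallest such exponent is 25, so the order of 63 is 25.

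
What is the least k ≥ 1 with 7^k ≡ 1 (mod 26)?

12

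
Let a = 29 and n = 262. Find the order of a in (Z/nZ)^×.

130

ord(29) | φ(262) = φ(2)·φ(131) = 1·130 = 130 = 2 · 5 · 13.
Divisors of 130: 1, 2, 5, 10, 13, 26, 65, 130.
Check 29^d mod 262 for each divisor in increasing order:
29^1 ≡ 29 (mod 262)
29^2 ≡ 55 (mod 262)
29^5 ≡ 217 (mod 262)
29^10 ≡ 191 (mod 262)
29^13 ≡ 201 (mod 262)
29^26 ≡ 53 (mod 262)
29^65 ≡ 261 (mod 262)
29^130 ≡ 1 (mod 262) ✓
Therefore the multiplicative order of 29 modulo 262 is 130.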